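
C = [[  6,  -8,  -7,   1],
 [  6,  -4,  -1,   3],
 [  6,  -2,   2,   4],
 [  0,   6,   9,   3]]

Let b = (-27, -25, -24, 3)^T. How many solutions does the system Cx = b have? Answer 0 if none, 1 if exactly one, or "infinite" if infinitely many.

Row reduce the augmented matrix [C | b].
R2 ← R2 − R1: [0, 4, 6, 2, 2]
R3 ← R3 − R1: [0, 6, 9, 3, 3]
R3 ← R3 − (3/2)·R2: [0, 0, 0, 0, 0]
R4 ← R4 − (3/2)·R2: [0, 0, 0, 0, 0]
The echelon form has 2 nonzero rows, and every pivot lies in the first 4 columns, so rank(C) = rank([C|b]) = 2.
The system is consistent.
rank = 2 < 4 unknowns, so there are infinitely many solutions.

infinite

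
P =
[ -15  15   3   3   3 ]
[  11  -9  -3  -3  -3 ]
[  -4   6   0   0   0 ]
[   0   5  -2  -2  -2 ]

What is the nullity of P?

3

Row reduce to echelon form.
R2 ← R2 + (11/15)·R1: [0, 2, -4/5, -4/5, -4/5]
R3 ← R3 − (4/15)·R1: [0, 2, -4/5, -4/5, -4/5]
R3 ← R3 − R2: [0, 0, 0, 0, 0]
R4 ← R4 − (5/2)·R2: [0, 0, 0, 0, 0]
2 nonzero rows, so rank(P) = 2.
P has 5 columns; by rank–nullity, nullity = 5 − 2 = 3.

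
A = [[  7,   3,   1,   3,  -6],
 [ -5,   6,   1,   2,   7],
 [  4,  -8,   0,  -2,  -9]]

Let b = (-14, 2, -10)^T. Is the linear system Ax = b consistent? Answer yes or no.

Row reduce the augmented matrix [A | b].
R2 ← R2 + (5/7)·R1: [0, 57/7, 12/7, 29/7, 19/7, -8]
R3 ← R3 − (4/7)·R1: [0, -68/7, -4/7, -26/7, -39/7, -2]
R3 ← R3 + (68/57)·R2: [0, 0, 28/19, 70/57, -7/3, -658/57]
The echelon form has 3 nonzero rows, and every pivot lies in the first 5 columns, so rank(A) = rank([A|b]) = 3.
The system is consistent.

yes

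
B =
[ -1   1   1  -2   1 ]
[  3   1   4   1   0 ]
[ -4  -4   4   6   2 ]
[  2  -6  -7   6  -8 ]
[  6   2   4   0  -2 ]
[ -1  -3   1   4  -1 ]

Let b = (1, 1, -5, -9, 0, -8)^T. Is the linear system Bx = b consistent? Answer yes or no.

Row reduce the augmented matrix [B | b].
R2 ← R2 + (3)·R1: [0, 4, 7, -5, 3, 4]
R3 ← R3 − (4)·R1: [0, -8, 0, 14, -2, -9]
R4 ← R4 + (2)·R1: [0, -4, -5, 2, -6, -7]
R5 ← R5 + (6)·R1: [0, 8, 10, -12, 4, 6]
R6 ← R6 − R1: [0, -4, 0, 6, -2, -9]
R3 ← R3 + (2)·R2: [0, 0, 14, 4, 4, -1]
R4 ← R4 + R2: [0, 0, 2, -3, -3, -3]
R5 ← R5 − (2)·R2: [0, 0, -4, -2, -2, -2]
R6 ← R6 + R2: [0, 0, 7, 1, 1, -5]
R4 ← R4 − (1/7)·R3: [0, 0, 0, -25/7, -25/7, -20/7]
R5 ← R5 + (2/7)·R3: [0, 0, 0, -6/7, -6/7, -16/7]
R6 ← R6 − (1/2)·R3: [0, 0, 0, -1, -1, -9/2]
R5 ← R5 − (6/25)·R4: [0, 0, 0, 0, 0, -8/5]
R6 ← R6 − (7/25)·R4: [0, 0, 0, 0, 0, -37/10]
R6 ← R6 − (37/16)·R5: [0, 0, 0, 0, 0, 0]
The echelon form has 5 nonzero rows; the last pivot sits in the augmented column, so rank(B) = 4 but rank([B|b]) = 5.
Since the ranks differ, the system is inconsistent.

no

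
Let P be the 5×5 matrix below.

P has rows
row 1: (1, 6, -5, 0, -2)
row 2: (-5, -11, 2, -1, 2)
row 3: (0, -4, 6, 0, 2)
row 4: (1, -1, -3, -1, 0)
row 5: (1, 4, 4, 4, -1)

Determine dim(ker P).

1

Row reduce to echelon form.
R2 ← R2 + (5)·R1: [0, 19, -23, -1, -8]
R4 ← R4 − R1: [0, -7, 2, -1, 2]
R5 ← R5 − R1: [0, -2, 9, 4, 1]
R3 ← R3 + (4/19)·R2: [0, 0, 22/19, -4/19, 6/19]
R4 ← R4 + (7/19)·R2: [0, 0, -123/19, -26/19, -18/19]
R5 ← R5 + (2/19)·R2: [0, 0, 125/19, 74/19, 3/19]
R4 ← R4 + (123/22)·R3: [0, 0, 0, -28/11, 9/11]
R5 ← R5 − (125/22)·R3: [0, 0, 0, 56/11, -18/11]
R5 ← R5 + (2)·R4: [0, 0, 0, 0, 0]
4 nonzero rows, so rank(P) = 4.
P has 5 columns; by rank–nullity, nullity = 5 − 4 = 1.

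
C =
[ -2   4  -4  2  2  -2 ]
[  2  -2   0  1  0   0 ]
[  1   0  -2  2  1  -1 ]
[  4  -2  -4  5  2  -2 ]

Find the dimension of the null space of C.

Row reduce to echelon form.
R2 ← R2 + R1: [0, 2, -4, 3, 2, -2]
R3 ← R3 + (1/2)·R1: [0, 2, -4, 3, 2, -2]
R4 ← R4 + (2)·R1: [0, 6, -12, 9, 6, -6]
R3 ← R3 − R2: [0, 0, 0, 0, 0, 0]
R4 ← R4 − (3)·R2: [0, 0, 0, 0, 0, 0]
2 nonzero rows, so rank(C) = 2.
C has 6 columns; by rank–nullity, nullity = 6 − 2 = 4.

4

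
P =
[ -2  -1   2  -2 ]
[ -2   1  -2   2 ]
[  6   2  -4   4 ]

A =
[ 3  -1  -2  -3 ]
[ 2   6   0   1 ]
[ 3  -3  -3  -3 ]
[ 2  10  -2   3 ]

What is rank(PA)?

2

First compute PA:
[[ -6, -30,   2,  -7],
 [ -6,  34,   6,  19],
 [ 18,  58,  -8,   8]]
Now row reduce the product.
R2 ← R2 − R1: [0, 64, 4, 26]
R3 ← R3 + (3)·R1: [0, -32, -2, -13]
R3 ← R3 + (1/2)·R2: [0, 0, 0, 0]
2 nonzero rows, so rank(PA) = 2.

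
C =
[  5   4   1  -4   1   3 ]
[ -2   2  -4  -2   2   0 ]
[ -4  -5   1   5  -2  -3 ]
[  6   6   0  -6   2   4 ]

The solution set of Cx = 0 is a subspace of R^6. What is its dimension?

4

Row reduce to echelon form.
R2 ← R2 + (2/5)·R1: [0, 18/5, -18/5, -18/5, 12/5, 6/5]
R3 ← R3 + (4/5)·R1: [0, -9/5, 9/5, 9/5, -6/5, -3/5]
R4 ← R4 − (6/5)·R1: [0, 6/5, -6/5, -6/5, 4/5, 2/5]
R3 ← R3 + (1/2)·R2: [0, 0, 0, 0, 0, 0]
R4 ← R4 − (1/3)·R2: [0, 0, 0, 0, 0, 0]
2 nonzero rows, so rank(C) = 2.
C has 6 columns; by rank–nullity, nullity = 6 − 2 = 4.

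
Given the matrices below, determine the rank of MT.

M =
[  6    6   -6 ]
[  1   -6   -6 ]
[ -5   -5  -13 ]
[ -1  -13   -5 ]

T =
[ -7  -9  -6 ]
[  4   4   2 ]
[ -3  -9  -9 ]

2

First compute MT:
[[  0,  24,  30],
 [-13,  21,  36],
 [ 54, 142, 137],
 [-30,   2,  25]]
Now row reduce the product.
Swap R1 ↔ R2
R3 ← R3 + (54/13)·R1: [0, 2980/13, 3725/13]
R4 ← R4 − (30/13)·R1: [0, -604/13, -755/13]
R3 ← R3 − (745/78)·R2: [0, 0, 0]
R4 ← R4 + (151/78)·R2: [0, 0, 0]
2 nonzero rows, so rank(MT) = 2.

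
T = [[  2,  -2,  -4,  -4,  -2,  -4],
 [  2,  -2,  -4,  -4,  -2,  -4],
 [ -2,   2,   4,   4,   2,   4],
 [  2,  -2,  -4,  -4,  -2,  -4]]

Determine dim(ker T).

Row reduce to echelon form.
R2 ← R2 − R1: [0, 0, 0, 0, 0, 0]
R3 ← R3 + R1: [0, 0, 0, 0, 0, 0]
R4 ← R4 − R1: [0, 0, 0, 0, 0, 0]
1 nonzero row, so rank(T) = 1.
T has 6 columns; by rank–nullity, nullity = 6 − 1 = 5.

5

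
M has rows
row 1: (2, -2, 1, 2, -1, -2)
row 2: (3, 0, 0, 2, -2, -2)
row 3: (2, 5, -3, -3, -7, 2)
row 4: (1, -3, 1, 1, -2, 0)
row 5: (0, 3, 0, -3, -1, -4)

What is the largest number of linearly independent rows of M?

4

Row reduce to echelon form.
R2 ← R2 − (3/2)·R1: [0, 3, -3/2, -1, -1/2, 1]
R3 ← R3 − R1: [0, 7, -4, -5, -6, 4]
R4 ← R4 − (1/2)·R1: [0, -2, 1/2, 0, -3/2, 1]
R3 ← R3 − (7/3)·R2: [0, 0, -1/2, -8/3, -29/6, 5/3]
R4 ← R4 + (2/3)·R2: [0, 0, -1/2, -2/3, -11/6, 5/3]
R5 ← R5 − R2: [0, 0, 3/2, -2, -1/2, -5]
R4 ← R4 − R3: [0, 0, 0, 2, 3, 0]
R5 ← R5 + (3)·R3: [0, 0, 0, -10, -15, 0]
R5 ← R5 + (5)·R4: [0, 0, 0, 0, 0, 0]
Echelon form has 4 nonzero rows, so rank(M) = 4.
The rank gives the maximum number of linearly independent rows: 4.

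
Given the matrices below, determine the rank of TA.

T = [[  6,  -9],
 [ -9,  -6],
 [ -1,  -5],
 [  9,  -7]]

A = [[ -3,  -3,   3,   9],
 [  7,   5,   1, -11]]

2

First compute TA:
[[-81, -63,   9, 153],
 [-15,  -3, -33, -15],
 [-32, -22,  -8,  46],
 [-76, -62,  20, 158]]
Now row reduce the product.
R2 ← R2 − (5/27)·R1: [0, 26/3, -104/3, -130/3]
R3 ← R3 − (32/81)·R1: [0, 26/9, -104/9, -130/9]
R4 ← R4 − (76/81)·R1: [0, -26/9, 104/9, 130/9]
R3 ← R3 − (1/3)·R2: [0, 0, 0, 0]
R4 ← R4 + (1/3)·R2: [0, 0, 0, 0]
2 nonzero rows, so rank(TA) = 2.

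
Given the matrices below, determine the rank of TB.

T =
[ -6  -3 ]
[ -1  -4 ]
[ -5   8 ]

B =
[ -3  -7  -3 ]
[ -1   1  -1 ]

2

First compute TB:
[[ 21,  39,  21],
 [  7,   3,   7],
 [  7,  43,   7]]
Now row reduce the product.
R2 ← R2 − (1/3)·R1: [0, -10, 0]
R3 ← R3 − (1/3)·R1: [0, 30, 0]
R3 ← R3 + (3)·R2: [0, 0, 0]
2 nonzero rows, so rank(TB) = 2.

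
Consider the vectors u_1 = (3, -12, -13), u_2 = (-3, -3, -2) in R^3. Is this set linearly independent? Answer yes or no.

yes

Form the matrix with these vectors as rows and row reduce.
R2 ← R2 + R1: [0, -15, -15]
2 nonzero rows, so the 2 vectors span a space of dimension 2.
Since 2 = 2, the vectors are linearly independent.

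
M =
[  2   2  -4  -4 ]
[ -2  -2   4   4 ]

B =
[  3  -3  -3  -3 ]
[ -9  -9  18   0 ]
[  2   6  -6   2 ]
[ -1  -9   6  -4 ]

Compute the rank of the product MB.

1

First compute MB:
[[-16, -12,  30,   2],
 [ 16,  12, -30,  -2]]
Now row reduce the product.
R2 ← R2 + R1: [0, 0, 0, 0]
1 nonzero row, so rank(MB) = 1.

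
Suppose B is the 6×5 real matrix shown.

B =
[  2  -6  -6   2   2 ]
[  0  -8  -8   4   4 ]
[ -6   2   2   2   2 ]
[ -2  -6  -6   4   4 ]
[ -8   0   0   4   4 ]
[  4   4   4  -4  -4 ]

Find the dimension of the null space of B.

Row reduce to echelon form.
R3 ← R3 + (3)·R1: [0, -16, -16, 8, 8]
R4 ← R4 + R1: [0, -12, -12, 6, 6]
R5 ← R5 + (4)·R1: [0, -24, -24, 12, 12]
R6 ← R6 − (2)·R1: [0, 16, 16, -8, -8]
R3 ← R3 − (2)·R2: [0, 0, 0, 0, 0]
R4 ← R4 − (3/2)·R2: [0, 0, 0, 0, 0]
R5 ← R5 − (3)·R2: [0, 0, 0, 0, 0]
R6 ← R6 + (2)·R2: [0, 0, 0, 0, 0]
2 nonzero rows, so rank(B) = 2.
B has 5 columns; by rank–nullity, nullity = 5 − 2 = 3.

3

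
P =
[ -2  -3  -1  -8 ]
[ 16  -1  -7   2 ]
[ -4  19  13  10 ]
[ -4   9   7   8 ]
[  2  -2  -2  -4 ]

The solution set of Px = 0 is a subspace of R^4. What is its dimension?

Row reduce to echelon form.
R2 ← R2 + (8)·R1: [0, -25, -15, -62]
R3 ← R3 − (2)·R1: [0, 25, 15, 26]
R4 ← R4 − (2)·R1: [0, 15, 9, 24]
R5 ← R5 + R1: [0, -5, -3, -12]
R3 ← R3 + R2: [0, 0, 0, -36]
R4 ← R4 + (3/5)·R2: [0, 0, 0, -66/5]
R5 ← R5 − (1/5)·R2: [0, 0, 0, 2/5]
R4 ← R4 − (11/30)·R3: [0, 0, 0, 0]
R5 ← R5 + (1/90)·R3: [0, 0, 0, 0]
3 nonzero rows, so rank(P) = 3.
P has 4 columns; by rank–nullity, nullity = 4 − 3 = 1.

1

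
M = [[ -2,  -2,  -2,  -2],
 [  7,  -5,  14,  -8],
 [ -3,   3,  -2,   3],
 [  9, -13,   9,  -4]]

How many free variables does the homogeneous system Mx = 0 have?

Row reduce to echelon form.
R2 ← R2 + (7/2)·R1: [0, -12, 7, -15]
R3 ← R3 − (3/2)·R1: [0, 6, 1, 6]
R4 ← R4 + (9/2)·R1: [0, -22, 0, -13]
R3 ← R3 + (1/2)·R2: [0, 0, 9/2, -3/2]
R4 ← R4 − (11/6)·R2: [0, 0, -77/6, 29/2]
R4 ← R4 + (77/27)·R3: [0, 0, 0, 92/9]
4 nonzero rows, so rank(M) = 4.
M has 4 columns; by rank–nullity, nullity = 4 − 4 = 0.

0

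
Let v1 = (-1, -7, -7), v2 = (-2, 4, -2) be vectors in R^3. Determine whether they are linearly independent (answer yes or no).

Form the matrix with these vectors as rows and row reduce.
R2 ← R2 − (2)·R1: [0, 18, 12]
2 nonzero rows, so the 2 vectors span a space of dimension 2.
Since 2 = 2, the vectors are linearly independent.

yes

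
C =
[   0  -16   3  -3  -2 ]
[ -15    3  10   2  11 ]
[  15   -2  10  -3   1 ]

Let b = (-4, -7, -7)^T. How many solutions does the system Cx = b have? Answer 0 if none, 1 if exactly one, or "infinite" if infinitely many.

infinite

Row reduce the augmented matrix [C | b].
Swap R1 ↔ R2
R3 ← R3 + R1: [0, 1, 20, -1, 12, -14]
R3 ← R3 + (1/16)·R2: [0, 0, 323/16, -19/16, 95/8, -57/4]
The echelon form has 3 nonzero rows, and every pivot lies in the first 5 columns, so rank(C) = rank([C|b]) = 3.
The system is consistent.
rank = 3 < 5 unknowns, so there are infinitely many solutions.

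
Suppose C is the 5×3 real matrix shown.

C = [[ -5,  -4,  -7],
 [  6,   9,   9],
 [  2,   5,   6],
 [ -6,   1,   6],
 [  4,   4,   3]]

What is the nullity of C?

Row reduce to echelon form.
R2 ← R2 + (6/5)·R1: [0, 21/5, 3/5]
R3 ← R3 + (2/5)·R1: [0, 17/5, 16/5]
R4 ← R4 − (6/5)·R1: [0, 29/5, 72/5]
R5 ← R5 + (4/5)·R1: [0, 4/5, -13/5]
R3 ← R3 − (17/21)·R2: [0, 0, 19/7]
R4 ← R4 − (29/21)·R2: [0, 0, 95/7]
R5 ← R5 − (4/21)·R2: [0, 0, -19/7]
R4 ← R4 − (5)·R3: [0, 0, 0]
R5 ← R5 + R3: [0, 0, 0]
3 nonzero rows, so rank(C) = 3.
C has 3 columns; by rank–nullity, nullity = 3 − 3 = 0.

0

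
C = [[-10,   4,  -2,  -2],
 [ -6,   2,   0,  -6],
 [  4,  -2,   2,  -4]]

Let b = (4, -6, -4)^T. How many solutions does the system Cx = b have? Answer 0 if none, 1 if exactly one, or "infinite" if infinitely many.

0

Row reduce the augmented matrix [C | b].
R2 ← R2 − (3/5)·R1: [0, -2/5, 6/5, -24/5, -42/5]
R3 ← R3 + (2/5)·R1: [0, -2/5, 6/5, -24/5, -12/5]
R3 ← R3 − R2: [0, 0, 0, 0, 6]
The echelon form has 3 nonzero rows; the last pivot sits in the augmented column, so rank(C) = 2 but rank([C|b]) = 3.
Since the ranks differ, the system is inconsistent.
It has no solutions.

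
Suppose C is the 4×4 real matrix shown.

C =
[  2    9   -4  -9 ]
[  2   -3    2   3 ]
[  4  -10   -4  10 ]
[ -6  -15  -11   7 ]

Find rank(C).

Row reduce to echelon form.
R2 ← R2 − R1: [0, -12, 6, 12]
R3 ← R3 − (2)·R1: [0, -28, 4, 28]
R4 ← R4 + (3)·R1: [0, 12, -23, -20]
R3 ← R3 − (7/3)·R2: [0, 0, -10, 0]
R4 ← R4 + R2: [0, 0, -17, -8]
R4 ← R4 − (17/10)·R3: [0, 0, 0, -8]
Echelon form has 4 nonzero rows, so rank(C) = 4.

4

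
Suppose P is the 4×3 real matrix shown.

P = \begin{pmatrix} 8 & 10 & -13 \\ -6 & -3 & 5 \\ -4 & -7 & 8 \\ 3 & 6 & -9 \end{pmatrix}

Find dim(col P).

Row reduce to echelon form.
R2 ← R2 + (3/4)·R1: [0, 9/2, -19/4]
R3 ← R3 + (1/2)·R1: [0, -2, 3/2]
R4 ← R4 − (3/8)·R1: [0, 9/4, -33/8]
R3 ← R3 + (4/9)·R2: [0, 0, -11/18]
R4 ← R4 − (1/2)·R2: [0, 0, -7/4]
R4 ← R4 − (63/22)·R3: [0, 0, 0]
Echelon form has 3 nonzero rows, so rank(P) = 3.
The column space has dimension equal to the rank: 3.

3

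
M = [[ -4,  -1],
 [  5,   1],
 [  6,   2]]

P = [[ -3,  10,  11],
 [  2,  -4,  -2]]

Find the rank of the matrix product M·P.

First compute MP:
[[ 10, -36, -42],
 [-13,  46,  53],
 [-14,  52,  62]]
Now row reduce the product.
R2 ← R2 + (13/10)·R1: [0, -4/5, -8/5]
R3 ← R3 + (7/5)·R1: [0, 8/5, 16/5]
R3 ← R3 + (2)·R2: [0, 0, 0]
2 nonzero rows, so rank(MP) = 2.

2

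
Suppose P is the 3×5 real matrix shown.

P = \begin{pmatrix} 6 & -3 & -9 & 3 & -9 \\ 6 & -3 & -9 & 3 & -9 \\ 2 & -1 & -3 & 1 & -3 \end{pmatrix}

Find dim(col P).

Row reduce to echelon form.
R2 ← R2 − R1: [0, 0, 0, 0, 0]
R3 ← R3 − (1/3)·R1: [0, 0, 0, 0, 0]
Echelon form has 1 nonzero row, so rank(P) = 1.
The column space has dimension equal to the rank: 1.

1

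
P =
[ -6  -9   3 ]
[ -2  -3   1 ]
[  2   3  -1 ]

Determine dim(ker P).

Row reduce to echelon form.
R2 ← R2 − (1/3)·R1: [0, 0, 0]
R3 ← R3 + (1/3)·R1: [0, 0, 0]
1 nonzero row, so rank(P) = 1.
P has 3 columns; by rank–nullity, nullity = 3 − 1 = 2.

2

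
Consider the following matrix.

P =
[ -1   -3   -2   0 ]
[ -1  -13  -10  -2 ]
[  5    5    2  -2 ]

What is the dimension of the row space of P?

2

Row reduce to echelon form.
R2 ← R2 − R1: [0, -10, -8, -2]
R3 ← R3 + (5)·R1: [0, -10, -8, -2]
R3 ← R3 − R2: [0, 0, 0, 0]
Echelon form has 2 nonzero rows, so rank(P) = 2.
The row space has dimension equal to the rank: 2.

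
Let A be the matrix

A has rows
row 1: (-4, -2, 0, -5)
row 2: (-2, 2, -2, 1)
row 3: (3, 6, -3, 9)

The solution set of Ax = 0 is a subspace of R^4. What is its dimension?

2

Row reduce to echelon form.
R2 ← R2 − (1/2)·R1: [0, 3, -2, 7/2]
R3 ← R3 + (3/4)·R1: [0, 9/2, -3, 21/4]
R3 ← R3 − (3/2)·R2: [0, 0, 0, 0]
2 nonzero rows, so rank(A) = 2.
A has 4 columns; by rank–nullity, nullity = 4 − 2 = 2.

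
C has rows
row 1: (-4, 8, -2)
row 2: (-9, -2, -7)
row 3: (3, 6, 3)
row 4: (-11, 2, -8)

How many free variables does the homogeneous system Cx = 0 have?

Row reduce to echelon form.
R2 ← R2 − (9/4)·R1: [0, -20, -5/2]
R3 ← R3 + (3/4)·R1: [0, 12, 3/2]
R4 ← R4 − (11/4)·R1: [0, -20, -5/2]
R3 ← R3 + (3/5)·R2: [0, 0, 0]
R4 ← R4 − R2: [0, 0, 0]
2 nonzero rows, so rank(C) = 2.
C has 3 columns; by rank–nullity, nullity = 3 − 2 = 1.

1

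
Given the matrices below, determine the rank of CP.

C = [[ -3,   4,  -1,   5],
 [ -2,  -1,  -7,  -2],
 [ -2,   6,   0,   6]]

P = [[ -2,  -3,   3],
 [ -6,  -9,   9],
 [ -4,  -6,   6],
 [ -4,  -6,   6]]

First compute CP:
[[-34, -51,  51],
 [ 46,  69, -69],
 [-56, -84,  84]]
Now row reduce the product.
R2 ← R2 + (23/17)·R1: [0, 0, 0]
R3 ← R3 − (28/17)·R1: [0, 0, 0]
1 nonzero row, so rank(CP) = 1.

1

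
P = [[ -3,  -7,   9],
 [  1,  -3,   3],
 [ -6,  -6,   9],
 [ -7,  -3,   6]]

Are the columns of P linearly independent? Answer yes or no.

Row reduce P to echelon form.
R2 ← R2 + (1/3)·R1: [0, -16/3, 6]
R3 ← R3 − (2)·R1: [0, 8, -9]
R4 ← R4 − (7/3)·R1: [0, 40/3, -15]
R3 ← R3 + (3/2)·R2: [0, 0, 0]
R4 ← R4 + (5/2)·R2: [0, 0, 0]
2 pivots among 3 columns.
Only 2 < 3 pivot columns, so the columns are linearly dependent.

no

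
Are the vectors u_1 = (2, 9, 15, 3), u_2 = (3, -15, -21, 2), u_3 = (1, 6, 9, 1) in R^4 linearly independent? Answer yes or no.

yes

Form the matrix with these vectors as rows and row reduce.
R2 ← R2 − (3/2)·R1: [0, -57/2, -87/2, -5/2]
R3 ← R3 − (1/2)·R1: [0, 3/2, 3/2, -1/2]
R3 ← R3 + (1/19)·R2: [0, 0, -15/19, -12/19]
3 nonzero rows, so the 3 vectors span a space of dimension 3.
Since 3 = 3, the vectors are linearly independent.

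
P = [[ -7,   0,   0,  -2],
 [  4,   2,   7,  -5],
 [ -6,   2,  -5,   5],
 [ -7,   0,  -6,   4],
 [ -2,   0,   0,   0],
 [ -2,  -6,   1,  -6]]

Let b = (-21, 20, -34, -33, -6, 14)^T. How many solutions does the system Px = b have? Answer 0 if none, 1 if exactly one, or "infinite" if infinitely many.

Row reduce the augmented matrix [P | b].
R2 ← R2 + (4/7)·R1: [0, 2, 7, -43/7, 8]
R3 ← R3 − (6/7)·R1: [0, 2, -5, 47/7, -16]
R4 ← R4 − R1: [0, 0, -6, 6, -12]
R5 ← R5 − (2/7)·R1: [0, 0, 0, 4/7, 0]
R6 ← R6 − (2/7)·R1: [0, -6, 1, -38/7, 20]
R3 ← R3 − R2: [0, 0, -12, 90/7, -24]
R6 ← R6 + (3)·R2: [0, 0, 22, -167/7, 44]
R4 ← R4 − (1/2)·R3: [0, 0, 0, -3/7, 0]
R6 ← R6 + (11/6)·R3: [0, 0, 0, -2/7, 0]
R5 ← R5 + (4/3)·R4: [0, 0, 0, 0, 0]
R6 ← R6 − (2/3)·R4: [0, 0, 0, 0, 0]
The echelon form has 4 nonzero rows, and every pivot lies in the first 4 columns, so rank(P) = rank([P|b]) = 4.
The system is consistent.
rank = 4 = number of unknowns, so the solution is unique.

1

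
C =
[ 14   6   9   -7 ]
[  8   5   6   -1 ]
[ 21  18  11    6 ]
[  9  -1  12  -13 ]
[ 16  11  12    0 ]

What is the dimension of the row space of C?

4

Row reduce to echelon form.
R2 ← R2 − (4/7)·R1: [0, 11/7, 6/7, 3]
R3 ← R3 − (3/2)·R1: [0, 9, -5/2, 33/2]
R4 ← R4 − (9/14)·R1: [0, -34/7, 87/14, -17/2]
R5 ← R5 − (8/7)·R1: [0, 29/7, 12/7, 8]
R3 ← R3 − (63/11)·R2: [0, 0, -163/22, -15/22]
R4 ← R4 + (34/11)·R2: [0, 0, 195/22, 17/22]
R5 ← R5 − (29/11)·R2: [0, 0, -6/11, 1/11]
R4 ← R4 + (195/163)·R3: [0, 0, 0, -7/163]
R5 ← R5 − (12/163)·R3: [0, 0, 0, 23/163]
R5 ← R5 + (23/7)·R4: [0, 0, 0, 0]
Echelon form has 4 nonzero rows, so rank(C) = 4.
The row space has dimension equal to the rank: 4.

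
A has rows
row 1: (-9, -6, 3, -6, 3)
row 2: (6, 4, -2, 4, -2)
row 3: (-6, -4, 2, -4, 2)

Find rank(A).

Row reduce to echelon form.
R2 ← R2 + (2/3)·R1: [0, 0, 0, 0, 0]
R3 ← R3 − (2/3)·R1: [0, 0, 0, 0, 0]
Echelon form has 1 nonzero row, so rank(A) = 1.

1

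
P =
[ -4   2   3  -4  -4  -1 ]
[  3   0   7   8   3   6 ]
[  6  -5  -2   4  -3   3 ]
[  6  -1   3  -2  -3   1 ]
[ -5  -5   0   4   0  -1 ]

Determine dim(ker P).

1

Row reduce to echelon form.
R2 ← R2 + (3/4)·R1: [0, 3/2, 37/4, 5, 0, 21/4]
R3 ← R3 + (3/2)·R1: [0, -2, 5/2, -2, -9, 3/2]
R4 ← R4 + (3/2)·R1: [0, 2, 15/2, -8, -9, -1/2]
R5 ← R5 − (5/4)·R1: [0, -15/2, -15/4, 9, 5, 1/4]
R3 ← R3 + (4/3)·R2: [0, 0, 89/6, 14/3, -9, 17/2]
R4 ← R4 − (4/3)·R2: [0, 0, -29/6, -44/3, -9, -15/2]
R5 ← R5 + (5)·R2: [0, 0, 85/2, 34, 5, 53/2]
R4 ← R4 + (29/89)·R3: [0, 0, 0, -1170/89, -1062/89, -421/89]
R5 ← R5 − (255/89)·R3: [0, 0, 0, 1836/89, 2740/89, 191/89]
R5 ← R5 + (102/65)·R4: [0, 0, 0, 0, 784/65, -343/65]
5 nonzero rows, so rank(P) = 5.
P has 6 columns; by rank–nullity, nullity = 6 − 5 = 1.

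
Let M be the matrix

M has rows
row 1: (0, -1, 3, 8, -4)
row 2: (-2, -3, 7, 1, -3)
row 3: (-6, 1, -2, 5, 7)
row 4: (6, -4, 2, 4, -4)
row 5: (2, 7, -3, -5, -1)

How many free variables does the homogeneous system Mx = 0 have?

Row reduce to echelon form.
Swap R1 ↔ R2
R3 ← R3 − (3)·R1: [0, 10, -23, 2, 16]
R4 ← R4 + (3)·R1: [0, -13, 23, 7, -13]
R5 ← R5 + R1: [0, 4, 4, -4, -4]
R3 ← R3 + (10)·R2: [0, 0, 7, 82, -24]
R4 ← R4 − (13)·R2: [0, 0, -16, -97, 39]
R5 ← R5 + (4)·R2: [0, 0, 16, 28, -20]
R4 ← R4 + (16/7)·R3: [0, 0, 0, 633/7, -111/7]
R5 ← R5 − (16/7)·R3: [0, 0, 0, -1116/7, 244/7]
R5 ← R5 + (372/211)·R4: [0, 0, 0, 0, 1456/211]
5 nonzero rows, so rank(M) = 5.
M has 5 columns; by rank–nullity, nullity = 5 − 5 = 0.

0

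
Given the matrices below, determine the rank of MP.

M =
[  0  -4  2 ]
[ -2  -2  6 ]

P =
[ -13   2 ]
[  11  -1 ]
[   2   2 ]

2

First compute MP:
[[-40,   8],
 [ 16,  10]]
Now row reduce the product.
R2 ← R2 + (2/5)·R1: [0, 66/5]
2 nonzero rows, so rank(MP) = 2.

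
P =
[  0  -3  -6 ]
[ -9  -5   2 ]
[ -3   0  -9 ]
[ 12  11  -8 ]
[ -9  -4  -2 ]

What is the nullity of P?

0

Row reduce to echelon form.
Swap R1 ↔ R2
R3 ← R3 − (1/3)·R1: [0, 5/3, -29/3]
R4 ← R4 + (4/3)·R1: [0, 13/3, -16/3]
R5 ← R5 − R1: [0, 1, -4]
R3 ← R3 + (5/9)·R2: [0, 0, -13]
R4 ← R4 + (13/9)·R2: [0, 0, -14]
R5 ← R5 + (1/3)·R2: [0, 0, -6]
R4 ← R4 − (14/13)·R3: [0, 0, 0]
R5 ← R5 − (6/13)·R3: [0, 0, 0]
3 nonzero rows, so rank(P) = 3.
P has 3 columns; by rank–nullity, nullity = 3 − 3 = 0.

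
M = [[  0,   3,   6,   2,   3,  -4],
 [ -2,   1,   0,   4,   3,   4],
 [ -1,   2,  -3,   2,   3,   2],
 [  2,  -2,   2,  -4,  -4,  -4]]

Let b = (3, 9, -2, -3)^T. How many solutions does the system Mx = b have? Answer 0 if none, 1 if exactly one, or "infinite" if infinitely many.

Row reduce the augmented matrix [M | b].
Swap R1 ↔ R2
R3 ← R3 − (1/2)·R1: [0, 3/2, -3, 0, 3/2, 0, -13/2]
R4 ← R4 + R1: [0, -1, 2, 0, -1, 0, 6]
R3 ← R3 − (1/2)·R2: [0, 0, -6, -1, 0, 2, -8]
R4 ← R4 + (1/3)·R2: [0, 0, 4, 2/3, 0, -4/3, 7]
R4 ← R4 + (2/3)·R3: [0, 0, 0, 0, 0, 0, 5/3]
The echelon form has 4 nonzero rows; the last pivot sits in the augmented column, so rank(M) = 3 but rank([M|b]) = 4.
Since the ranks differ, the system is inconsistent.
It has no solutions.

0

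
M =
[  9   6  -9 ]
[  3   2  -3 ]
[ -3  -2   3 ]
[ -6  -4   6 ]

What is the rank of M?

1

Row reduce to echelon form.
R2 ← R2 − (1/3)·R1: [0, 0, 0]
R3 ← R3 + (1/3)·R1: [0, 0, 0]
R4 ← R4 + (2/3)·R1: [0, 0, 0]
Echelon form has 1 nonzero row, so rank(M) = 1.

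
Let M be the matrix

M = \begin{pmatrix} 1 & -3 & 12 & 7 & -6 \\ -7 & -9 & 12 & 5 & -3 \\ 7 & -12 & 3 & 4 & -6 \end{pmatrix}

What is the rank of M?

3

Row reduce to echelon form.
R2 ← R2 + (7)·R1: [0, -30, 96, 54, -45]
R3 ← R3 − (7)·R1: [0, 9, -81, -45, 36]
R3 ← R3 + (3/10)·R2: [0, 0, -261/5, -144/5, 45/2]
Echelon form has 3 nonzero rows, so rank(M) = 3.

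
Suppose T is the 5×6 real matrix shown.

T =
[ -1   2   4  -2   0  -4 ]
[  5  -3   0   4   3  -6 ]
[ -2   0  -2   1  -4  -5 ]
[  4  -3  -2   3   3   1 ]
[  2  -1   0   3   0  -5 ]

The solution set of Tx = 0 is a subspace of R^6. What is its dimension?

2

Row reduce to echelon form.
R2 ← R2 + (5)·R1: [0, 7, 20, -6, 3, -26]
R3 ← R3 − (2)·R1: [0, -4, -10, 5, -4, 3]
R4 ← R4 + (4)·R1: [0, 5, 14, -5, 3, -15]
R5 ← R5 + (2)·R1: [0, 3, 8, -1, 0, -13]
R3 ← R3 + (4/7)·R2: [0, 0, 10/7, 11/7, -16/7, -83/7]
R4 ← R4 − (5/7)·R2: [0, 0, -2/7, -5/7, 6/7, 25/7]
R5 ← R5 − (3/7)·R2: [0, 0, -4/7, 11/7, -9/7, -13/7]
R4 ← R4 + (1/5)·R3: [0, 0, 0, -2/5, 2/5, 6/5]
R5 ← R5 + (2/5)·R3: [0, 0, 0, 11/5, -11/5, -33/5]
R5 ← R5 + (11/2)·R4: [0, 0, 0, 0, 0, 0]
4 nonzero rows, so rank(T) = 4.
T has 6 columns; by rank–nullity, nullity = 6 − 4 = 2.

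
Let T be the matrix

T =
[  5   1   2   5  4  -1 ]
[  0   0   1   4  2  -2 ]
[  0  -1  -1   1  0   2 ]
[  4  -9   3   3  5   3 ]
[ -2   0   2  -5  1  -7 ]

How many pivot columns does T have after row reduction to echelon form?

Row reduce to echelon form.
R4 ← R4 − (4/5)·R1: [0, -49/5, 7/5, -1, 9/5, 19/5]
R5 ← R5 + (2/5)·R1: [0, 2/5, 14/5, -3, 13/5, -37/5]
Swap R2 ↔ R3
R4 ← R4 − (49/5)·R2: [0, 0, 56/5, -54/5, 9/5, -79/5]
R5 ← R5 + (2/5)·R2: [0, 0, 12/5, -13/5, 13/5, -33/5]
R4 ← R4 − (56/5)·R3: [0, 0, 0, -278/5, -103/5, 33/5]
R5 ← R5 − (12/5)·R3: [0, 0, 0, -61/5, -11/5, -9/5]
R5 ← R5 − (61/278)·R4: [0, 0, 0, 0, 645/278, -903/278]
Echelon form has 5 nonzero rows, so rank(T) = 5.
Each nonzero row contributes one pivot column: 5 pivot columns.

5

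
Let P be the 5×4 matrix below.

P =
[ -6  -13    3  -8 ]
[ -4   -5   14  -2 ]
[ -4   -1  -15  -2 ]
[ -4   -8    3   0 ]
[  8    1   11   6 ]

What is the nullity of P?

Row reduce to echelon form.
R2 ← R2 − (2/3)·R1: [0, 11/3, 12, 10/3]
R3 ← R3 − (2/3)·R1: [0, 23/3, -17, 10/3]
R4 ← R4 − (2/3)·R1: [0, 2/3, 1, 16/3]
R5 ← R5 + (4/3)·R1: [0, -49/3, 15, -14/3]
R3 ← R3 − (23/11)·R2: [0, 0, -463/11, -40/11]
R4 ← R4 − (2/11)·R2: [0, 0, -13/11, 52/11]
R5 ← R5 + (49/11)·R2: [0, 0, 753/11, 112/11]
R4 ← R4 − (13/463)·R3: [0, 0, 0, 2236/463]
R5 ← R5 + (753/463)·R3: [0, 0, 0, 1976/463]
R5 ← R5 − (38/43)·R4: [0, 0, 0, 0]
4 nonzero rows, so rank(P) = 4.
P has 4 columns; by rank–nullity, nullity = 4 − 4 = 0.

0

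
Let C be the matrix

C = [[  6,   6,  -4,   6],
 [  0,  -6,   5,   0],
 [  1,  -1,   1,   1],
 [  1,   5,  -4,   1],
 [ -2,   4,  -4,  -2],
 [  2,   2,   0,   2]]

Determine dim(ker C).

Row reduce to echelon form.
R3 ← R3 − (1/6)·R1: [0, -2, 5/3, 0]
R4 ← R4 − (1/6)·R1: [0, 4, -10/3, 0]
R5 ← R5 + (1/3)·R1: [0, 6, -16/3, 0]
R6 ← R6 − (1/3)·R1: [0, 0, 4/3, 0]
R3 ← R3 − (1/3)·R2: [0, 0, 0, 0]
R4 ← R4 + (2/3)·R2: [0, 0, 0, 0]
R5 ← R5 + R2: [0, 0, -1/3, 0]
Swap R3 ↔ R5
R6 ← R6 + (4)·R3: [0, 0, 0, 0]
3 nonzero rows, so rank(C) = 3.
C has 4 columns; by rank–nullity, nullity = 4 − 3 = 1.

1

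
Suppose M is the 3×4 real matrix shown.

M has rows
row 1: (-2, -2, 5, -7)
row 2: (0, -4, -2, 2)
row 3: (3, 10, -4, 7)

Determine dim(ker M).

Row reduce to echelon form.
R3 ← R3 + (3/2)·R1: [0, 7, 7/2, -7/2]
R3 ← R3 + (7/4)·R2: [0, 0, 0, 0]
2 nonzero rows, so rank(M) = 2.
M has 4 columns; by rank–nullity, nullity = 4 − 2 = 2.

2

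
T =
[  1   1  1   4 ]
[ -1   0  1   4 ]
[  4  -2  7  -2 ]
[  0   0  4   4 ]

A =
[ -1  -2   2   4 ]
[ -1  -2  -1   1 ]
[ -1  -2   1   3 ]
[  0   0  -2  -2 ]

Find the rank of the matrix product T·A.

First compute TA:
[[ -3,  -6,  -6,   0],
 [  0,   0,  -9,  -9],
 [ -9, -18,  21,  39],
 [ -4,  -8,  -4,   4]]
Now row reduce the product.
R3 ← R3 − (3)·R1: [0, 0, 39, 39]
R4 ← R4 − (4/3)·R1: [0, 0, 4, 4]
R3 ← R3 + (13/3)·R2: [0, 0, 0, 0]
R4 ← R4 + (4/9)·R2: [0, 0, 0, 0]
2 nonzero rows, so rank(TA) = 2.

2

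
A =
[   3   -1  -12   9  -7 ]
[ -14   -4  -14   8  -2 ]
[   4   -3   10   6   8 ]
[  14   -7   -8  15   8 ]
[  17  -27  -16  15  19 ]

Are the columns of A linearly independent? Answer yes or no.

Row reduce A to echelon form.
R2 ← R2 + (14/3)·R1: [0, -26/3, -70, 50, -104/3]
R3 ← R3 − (4/3)·R1: [0, -5/3, 26, -6, 52/3]
R4 ← R4 − (14/3)·R1: [0, -7/3, 48, -27, 122/3]
R5 ← R5 − (17/3)·R1: [0, -64/3, 52, -36, 176/3]
R3 ← R3 − (5/26)·R2: [0, 0, 513/13, -203/13, 24]
R4 ← R4 − (7/26)·R2: [0, 0, 869/13, -526/13, 50]
R5 ← R5 − (32/13)·R2: [0, 0, 2916/13, -2068/13, 144]
R4 ← R4 − (869/513)·R3: [0, 0, 0, -7187/513, 1598/171]
R5 ← R5 − (108/19)·R3: [0, 0, 0, -1336/19, 144/19]
R5 ← R5 − (36072/7187)·R4: [0, 0, 0, 0, -282624/7187]
5 pivots among 5 columns.
Every column is a pivot column, so the columns are linearly independent.

yes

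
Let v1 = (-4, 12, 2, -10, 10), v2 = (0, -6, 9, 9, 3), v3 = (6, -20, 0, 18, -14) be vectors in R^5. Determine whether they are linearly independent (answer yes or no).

no

Form the matrix with these vectors as rows and row reduce.
R3 ← R3 + (3/2)·R1: [0, -2, 3, 3, 1]
R3 ← R3 − (1/3)·R2: [0, 0, 0, 0, 0]
2 nonzero rows, so the 3 vectors span a space of dimension 2.
Since 2 < 3, the vectors are linearly dependent.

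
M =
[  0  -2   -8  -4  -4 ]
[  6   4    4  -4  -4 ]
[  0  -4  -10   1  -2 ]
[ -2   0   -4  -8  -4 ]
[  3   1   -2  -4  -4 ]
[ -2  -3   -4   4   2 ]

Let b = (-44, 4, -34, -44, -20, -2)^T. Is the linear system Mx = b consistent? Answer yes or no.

yes

Row reduce the augmented matrix [M | b].
Swap R1 ↔ R2
R4 ← R4 + (1/3)·R1: [0, 4/3, -8/3, -28/3, -16/3, -128/3]
R5 ← R5 − (1/2)·R1: [0, -1, -4, -2, -2, -22]
R6 ← R6 + (1/3)·R1: [0, -5/3, -8/3, 8/3, 2/3, -2/3]
R3 ← R3 − (2)·R2: [0, 0, 6, 9, 6, 54]
R4 ← R4 + (2/3)·R2: [0, 0, -8, -12, -8, -72]
R5 ← R5 − (1/2)·R2: [0, 0, 0, 0, 0, 0]
R6 ← R6 − (5/6)·R2: [0, 0, 4, 6, 4, 36]
R4 ← R4 + (4/3)·R3: [0, 0, 0, 0, 0, 0]
R6 ← R6 − (2/3)·R3: [0, 0, 0, 0, 0, 0]
The echelon form has 3 nonzero rows, and every pivot lies in the first 5 columns, so rank(M) = rank([M|b]) = 3.
The system is consistent.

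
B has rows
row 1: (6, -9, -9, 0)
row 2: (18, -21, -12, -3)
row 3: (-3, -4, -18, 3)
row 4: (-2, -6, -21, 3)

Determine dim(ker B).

1

Row reduce to echelon form.
R2 ← R2 − (3)·R1: [0, 6, 15, -3]
R3 ← R3 + (1/2)·R1: [0, -17/2, -45/2, 3]
R4 ← R4 + (1/3)·R1: [0, -9, -24, 3]
R3 ← R3 + (17/12)·R2: [0, 0, -5/4, -5/4]
R4 ← R4 + (3/2)·R2: [0, 0, -3/2, -3/2]
R4 ← R4 − (6/5)·R3: [0, 0, 0, 0]
3 nonzero rows, so rank(B) = 3.
B has 4 columns; by rank–nullity, nullity = 4 − 3 = 1.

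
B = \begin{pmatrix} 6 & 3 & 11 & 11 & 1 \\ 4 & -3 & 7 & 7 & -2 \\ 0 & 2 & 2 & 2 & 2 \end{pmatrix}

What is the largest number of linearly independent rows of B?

3

Row reduce to echelon form.
R2 ← R2 − (2/3)·R1: [0, -5, -1/3, -1/3, -8/3]
R3 ← R3 + (2/5)·R2: [0, 0, 28/15, 28/15, 14/15]
Echelon form has 3 nonzero rows, so rank(B) = 3.
The rank gives the maximum number of linearly independent rows: 3.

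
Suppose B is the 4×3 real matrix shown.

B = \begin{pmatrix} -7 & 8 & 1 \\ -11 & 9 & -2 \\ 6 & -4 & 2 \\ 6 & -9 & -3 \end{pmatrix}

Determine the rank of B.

Row reduce to echelon form.
R2 ← R2 − (11/7)·R1: [0, -25/7, -25/7]
R3 ← R3 + (6/7)·R1: [0, 20/7, 20/7]
R4 ← R4 + (6/7)·R1: [0, -15/7, -15/7]
R3 ← R3 + (4/5)·R2: [0, 0, 0]
R4 ← R4 − (3/5)·R2: [0, 0, 0]
Echelon form has 2 nonzero rows, so rank(B) = 2.

2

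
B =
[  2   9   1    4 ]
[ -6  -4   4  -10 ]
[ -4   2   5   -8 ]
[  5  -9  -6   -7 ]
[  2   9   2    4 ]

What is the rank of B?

4

Row reduce to echelon form.
R2 ← R2 + (3)·R1: [0, 23, 7, 2]
R3 ← R3 + (2)·R1: [0, 20, 7, 0]
R4 ← R4 − (5/2)·R1: [0, -63/2, -17/2, -17]
R5 ← R5 − R1: [0, 0, 1, 0]
R3 ← R3 − (20/23)·R2: [0, 0, 21/23, -40/23]
R4 ← R4 + (63/46)·R2: [0, 0, 25/23, -328/23]
R4 ← R4 − (25/21)·R3: [0, 0, 0, -256/21]
R5 ← R5 − (23/21)·R3: [0, 0, 0, 40/21]
R5 ← R5 + (5/32)·R4: [0, 0, 0, 0]
Echelon form has 4 nonzero rows, so rank(B) = 4.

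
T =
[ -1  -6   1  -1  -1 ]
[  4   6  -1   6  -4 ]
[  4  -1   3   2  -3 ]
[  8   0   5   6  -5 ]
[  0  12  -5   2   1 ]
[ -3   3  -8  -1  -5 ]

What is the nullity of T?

0

Row reduce to echelon form.
R2 ← R2 + (4)·R1: [0, -18, 3, 2, -8]
R3 ← R3 + (4)·R1: [0, -25, 7, -2, -7]
R4 ← R4 + (8)·R1: [0, -48, 13, -2, -13]
R6 ← R6 − (3)·R1: [0, 21, -11, 2, -2]
R3 ← R3 − (25/18)·R2: [0, 0, 17/6, -43/9, 37/9]
R4 ← R4 − (8/3)·R2: [0, 0, 5, -22/3, 25/3]
R5 ← R5 + (2/3)·R2: [0, 0, -3, 10/3, -13/3]
R6 ← R6 + (7/6)·R2: [0, 0, -15/2, 13/3, -34/3]
R4 ← R4 − (30/17)·R3: [0, 0, 0, 56/51, 55/51]
R5 ← R5 + (18/17)·R3: [0, 0, 0, -88/51, 1/51]
R6 ← R6 + (45/17)·R3: [0, 0, 0, -424/51, -23/51]
R5 ← R5 + (11/7)·R4: [0, 0, 0, 0, 12/7]
R6 ← R6 + (53/7)·R4: [0, 0, 0, 0, 54/7]
R6 ← R6 − (9/2)·R5: [0, 0, 0, 0, 0]
5 nonzero rows, so rank(T) = 5.
T has 5 columns; by rank–nullity, nullity = 5 − 5 = 0.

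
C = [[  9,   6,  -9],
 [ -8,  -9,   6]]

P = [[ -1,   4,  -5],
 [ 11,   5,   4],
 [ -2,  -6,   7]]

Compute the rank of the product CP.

2

First compute CP:
[[ 75, 120, -84],
 [-103, -113,  46]]
Now row reduce the product.
R2 ← R2 + (103/75)·R1: [0, 259/5, -1734/25]
2 nonzero rows, so rank(CP) = 2.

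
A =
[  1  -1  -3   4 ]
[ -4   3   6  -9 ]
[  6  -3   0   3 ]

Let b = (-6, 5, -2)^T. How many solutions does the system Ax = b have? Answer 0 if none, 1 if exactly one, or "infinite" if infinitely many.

Row reduce the augmented matrix [A | b].
R2 ← R2 + (4)·R1: [0, -1, -6, 7, -19]
R3 ← R3 − (6)·R1: [0, 3, 18, -21, 34]
R3 ← R3 + (3)·R2: [0, 0, 0, 0, -23]
The echelon form has 3 nonzero rows; the last pivot sits in the augmented column, so rank(A) = 2 but rank([A|b]) = 3.
Since the ranks differ, the system is inconsistent.
It has no solutions.

0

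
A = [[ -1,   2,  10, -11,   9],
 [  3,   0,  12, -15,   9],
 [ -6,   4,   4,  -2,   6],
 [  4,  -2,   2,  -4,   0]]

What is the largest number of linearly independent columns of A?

Row reduce to echelon form.
R2 ← R2 + (3)·R1: [0, 6, 42, -48, 36]
R3 ← R3 − (6)·R1: [0, -8, -56, 64, -48]
R4 ← R4 + (4)·R1: [0, 6, 42, -48, 36]
R3 ← R3 + (4/3)·R2: [0, 0, 0, 0, 0]
R4 ← R4 − R2: [0, 0, 0, 0, 0]
Echelon form has 2 nonzero rows, so rank(A) = 2.
The rank gives the maximum number of linearly independent columns: 2.

2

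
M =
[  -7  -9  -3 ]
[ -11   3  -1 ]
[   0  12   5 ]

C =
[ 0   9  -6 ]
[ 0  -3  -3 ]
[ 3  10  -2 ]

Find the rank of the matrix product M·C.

3

First compute MC:
[[ -9, -66,  75],
 [ -3, -118,  59],
 [ 15,  14, -46]]
Now row reduce the product.
R2 ← R2 − (1/3)·R1: [0, -96, 34]
R3 ← R3 + (5/3)·R1: [0, -96, 79]
R3 ← R3 − R2: [0, 0, 45]
3 nonzero rows, so rank(MC) = 3.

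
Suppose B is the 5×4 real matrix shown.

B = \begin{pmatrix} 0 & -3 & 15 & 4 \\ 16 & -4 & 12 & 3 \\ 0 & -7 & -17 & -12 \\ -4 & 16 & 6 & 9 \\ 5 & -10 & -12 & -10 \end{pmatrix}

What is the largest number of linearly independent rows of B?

4

Row reduce to echelon form.
Swap R1 ↔ R2
R4 ← R4 + (1/4)·R1: [0, 15, 9, 39/4]
R5 ← R5 − (5/16)·R1: [0, -35/4, -63/4, -175/16]
R3 ← R3 − (7/3)·R2: [0, 0, -52, -64/3]
R4 ← R4 + (5)·R2: [0, 0, 84, 119/4]
R5 ← R5 − (35/12)·R2: [0, 0, -119/2, -1085/48]
R4 ← R4 + (21/13)·R3: [0, 0, 0, -245/52]
R5 ← R5 − (119/104)·R3: [0, 0, 0, 1127/624]
R5 ← R5 + (23/60)·R4: [0, 0, 0, 0]
Echelon form has 4 nonzero rows, so rank(B) = 4.
The rank gives the maximum number of linearly independent rows: 4.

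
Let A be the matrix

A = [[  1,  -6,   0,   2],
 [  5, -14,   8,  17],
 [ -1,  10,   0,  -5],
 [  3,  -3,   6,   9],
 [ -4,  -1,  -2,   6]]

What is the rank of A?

3

Row reduce to echelon form.
R2 ← R2 − (5)·R1: [0, 16, 8, 7]
R3 ← R3 + R1: [0, 4, 0, -3]
R4 ← R4 − (3)·R1: [0, 15, 6, 3]
R5 ← R5 + (4)·R1: [0, -25, -2, 14]
R3 ← R3 − (1/4)·R2: [0, 0, -2, -19/4]
R4 ← R4 − (15/16)·R2: [0, 0, -3/2, -57/16]
R5 ← R5 + (25/16)·R2: [0, 0, 21/2, 399/16]
R4 ← R4 − (3/4)·R3: [0, 0, 0, 0]
R5 ← R5 + (21/4)·R3: [0, 0, 0, 0]
Echelon form has 3 nonzero rows, so rank(A) = 3.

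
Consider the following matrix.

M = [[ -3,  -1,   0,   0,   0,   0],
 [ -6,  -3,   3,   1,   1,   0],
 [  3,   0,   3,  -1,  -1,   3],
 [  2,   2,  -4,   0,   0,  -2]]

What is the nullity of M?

3

Row reduce to echelon form.
R2 ← R2 − (2)·R1: [0, -1, 3, 1, 1, 0]
R3 ← R3 + R1: [0, -1, 3, -1, -1, 3]
R4 ← R4 + (2/3)·R1: [0, 4/3, -4, 0, 0, -2]
R3 ← R3 − R2: [0, 0, 0, -2, -2, 3]
R4 ← R4 + (4/3)·R2: [0, 0, 0, 4/3, 4/3, -2]
R4 ← R4 + (2/3)·R3: [0, 0, 0, 0, 0, 0]
3 nonzero rows, so rank(M) = 3.
M has 6 columns; by rank–nullity, nullity = 6 − 3 = 3.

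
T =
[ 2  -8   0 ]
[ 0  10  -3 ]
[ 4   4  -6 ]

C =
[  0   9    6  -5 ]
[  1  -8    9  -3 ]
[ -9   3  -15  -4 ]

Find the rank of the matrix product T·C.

2

First compute TC:
[[ -8,  82, -60,  14],
 [ 37, -89, 135, -18],
 [ 58, -14, 150,  -8]]
Now row reduce the product.
R2 ← R2 + (37/8)·R1: [0, 1161/4, -285/2, 187/4]
R3 ← R3 + (29/4)·R1: [0, 1161/2, -285, 187/2]
R3 ← R3 − (2)·R2: [0, 0, 0, 0]
2 nonzero rows, so rank(TC) = 2.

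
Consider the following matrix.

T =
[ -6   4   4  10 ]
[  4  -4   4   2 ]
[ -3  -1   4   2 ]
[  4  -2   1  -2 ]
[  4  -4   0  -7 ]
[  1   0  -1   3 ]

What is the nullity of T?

0

Row reduce to echelon form.
R2 ← R2 + (2/3)·R1: [0, -4/3, 20/3, 26/3]
R3 ← R3 − (1/2)·R1: [0, -3, 2, -3]
R4 ← R4 + (2/3)·R1: [0, 2/3, 11/3, 14/3]
R5 ← R5 + (2/3)·R1: [0, -4/3, 8/3, -1/3]
R6 ← R6 + (1/6)·R1: [0, 2/3, -1/3, 14/3]
R3 ← R3 − (9/4)·R2: [0, 0, -13, -45/2]
R4 ← R4 + (1/2)·R2: [0, 0, 7, 9]
R5 ← R5 − R2: [0, 0, -4, -9]
R6 ← R6 + (1/2)·R2: [0, 0, 3, 9]
R4 ← R4 + (7/13)·R3: [0, 0, 0, -81/26]
R5 ← R5 − (4/13)·R3: [0, 0, 0, -27/13]
R6 ← R6 + (3/13)·R3: [0, 0, 0, 99/26]
R5 ← R5 − (2/3)·R4: [0, 0, 0, 0]
R6 ← R6 + (11/9)·R4: [0, 0, 0, 0]
4 nonzero rows, so rank(T) = 4.
T has 4 columns; by rank–nullity, nullity = 4 − 4 = 0.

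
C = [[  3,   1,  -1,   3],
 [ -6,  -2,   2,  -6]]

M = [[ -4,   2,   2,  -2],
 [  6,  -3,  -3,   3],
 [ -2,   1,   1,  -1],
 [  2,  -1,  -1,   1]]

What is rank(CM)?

First compute CM:
[[  2,  -1,  -1,   1],
 [ -4,   2,   2,  -2]]
Now row reduce the product.
R2 ← R2 + (2)·R1: [0, 0, 0, 0]
1 nonzero row, so rank(CM) = 1.

1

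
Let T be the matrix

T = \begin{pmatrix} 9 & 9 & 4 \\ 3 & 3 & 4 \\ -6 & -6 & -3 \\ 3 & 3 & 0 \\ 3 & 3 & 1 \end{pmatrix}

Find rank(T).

2

Row reduce to echelon form.
R2 ← R2 − (1/3)·R1: [0, 0, 8/3]
R3 ← R3 + (2/3)·R1: [0, 0, -1/3]
R4 ← R4 − (1/3)·R1: [0, 0, -4/3]
R5 ← R5 − (1/3)·R1: [0, 0, -1/3]
R3 ← R3 + (1/8)·R2: [0, 0, 0]
R4 ← R4 + (1/2)·R2: [0, 0, 0]
R5 ← R5 + (1/8)·R2: [0, 0, 0]
Echelon form has 2 nonzero rows, so rank(T) = 2.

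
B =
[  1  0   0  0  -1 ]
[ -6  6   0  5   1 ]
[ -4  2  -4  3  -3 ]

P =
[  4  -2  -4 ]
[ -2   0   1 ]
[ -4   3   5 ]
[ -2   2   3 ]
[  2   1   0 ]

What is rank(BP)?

2

First compute BP:
[[  2,  -3,  -4],
 [-44,  23,  45],
 [-16,  -1,   7]]
Now row reduce the product.
R2 ← R2 + (22)·R1: [0, -43, -43]
R3 ← R3 + (8)·R1: [0, -25, -25]
R3 ← R3 − (25/43)·R2: [0, 0, 0]
2 nonzero rows, so rank(BP) = 2.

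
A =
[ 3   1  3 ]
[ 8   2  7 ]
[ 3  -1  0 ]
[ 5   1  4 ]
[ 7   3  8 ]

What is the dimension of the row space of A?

Row reduce to echelon form.
R2 ← R2 − (8/3)·R1: [0, -2/3, -1]
R3 ← R3 − R1: [0, -2, -3]
R4 ← R4 − (5/3)·R1: [0, -2/3, -1]
R5 ← R5 − (7/3)·R1: [0, 2/3, 1]
R3 ← R3 − (3)·R2: [0, 0, 0]
R4 ← R4 − R2: [0, 0, 0]
R5 ← R5 + R2: [0, 0, 0]
Echelon form has 2 nonzero rows, so rank(A) = 2.
The row space has dimension equal to the rank: 2.

2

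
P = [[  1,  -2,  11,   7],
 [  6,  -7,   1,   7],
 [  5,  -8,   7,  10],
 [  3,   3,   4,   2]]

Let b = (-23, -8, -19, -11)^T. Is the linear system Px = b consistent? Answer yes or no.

Row reduce the augmented matrix [P | b].
R2 ← R2 − (6)·R1: [0, 5, -65, -35, 130]
R3 ← R3 − (5)·R1: [0, 2, -48, -25, 96]
R4 ← R4 − (3)·R1: [0, 9, -29, -19, 58]
R3 ← R3 − (2/5)·R2: [0, 0, -22, -11, 44]
R4 ← R4 − (9/5)·R2: [0, 0, 88, 44, -176]
R4 ← R4 + (4)·R3: [0, 0, 0, 0, 0]
The echelon form has 3 nonzero rows, and every pivot lies in the first 4 columns, so rank(P) = rank([P|b]) = 3.
The system is consistent.

yes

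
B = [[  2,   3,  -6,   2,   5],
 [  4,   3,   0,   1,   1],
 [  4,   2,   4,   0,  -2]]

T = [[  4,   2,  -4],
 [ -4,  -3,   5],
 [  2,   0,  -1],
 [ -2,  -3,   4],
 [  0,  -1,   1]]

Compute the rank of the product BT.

2

First compute BT:
[[-20, -16,  26],
 [  2,  -5,   4],
 [ 16,   4, -12]]
Now row reduce the product.
R2 ← R2 + (1/10)·R1: [0, -33/5, 33/5]
R3 ← R3 + (4/5)·R1: [0, -44/5, 44/5]
R3 ← R3 − (4/3)·R2: [0, 0, 0]
2 nonzero rows, so rank(BT) = 2.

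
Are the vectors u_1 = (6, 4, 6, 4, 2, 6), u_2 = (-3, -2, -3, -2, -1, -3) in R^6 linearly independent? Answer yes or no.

Form the matrix with these vectors as rows and row reduce.
R2 ← R2 + (1/2)·R1: [0, 0, 0, 0, 0, 0]
1 nonzero row, so the 2 vectors span a space of dimension 1.
Since 1 < 2, the vectors are linearly dependent.

no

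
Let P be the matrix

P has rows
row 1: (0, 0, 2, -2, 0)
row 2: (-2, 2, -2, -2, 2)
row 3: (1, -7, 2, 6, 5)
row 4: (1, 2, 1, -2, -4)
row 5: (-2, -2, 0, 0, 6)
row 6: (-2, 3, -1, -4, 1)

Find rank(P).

Row reduce to echelon form.
Swap R1 ↔ R2
R3 ← R3 + (1/2)·R1: [0, -6, 1, 5, 6]
R4 ← R4 + (1/2)·R1: [0, 3, 0, -3, -3]
R5 ← R5 − R1: [0, -4, 2, 2, 4]
R6 ← R6 − R1: [0, 1, 1, -2, -1]
Swap R2 ↔ R3
R4 ← R4 + (1/2)·R2: [0, 0, 1/2, -1/2, 0]
R5 ← R5 − (2/3)·R2: [0, 0, 4/3, -4/3, 0]
R6 ← R6 + (1/6)·R2: [0, 0, 7/6, -7/6, 0]
R4 ← R4 − (1/4)·R3: [0, 0, 0, 0, 0]
R5 ← R5 − (2/3)·R3: [0, 0, 0, 0, 0]
R6 ← R6 − (7/12)·R3: [0, 0, 0, 0, 0]
Echelon form has 3 nonzero rows, so rank(P) = 3.

3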